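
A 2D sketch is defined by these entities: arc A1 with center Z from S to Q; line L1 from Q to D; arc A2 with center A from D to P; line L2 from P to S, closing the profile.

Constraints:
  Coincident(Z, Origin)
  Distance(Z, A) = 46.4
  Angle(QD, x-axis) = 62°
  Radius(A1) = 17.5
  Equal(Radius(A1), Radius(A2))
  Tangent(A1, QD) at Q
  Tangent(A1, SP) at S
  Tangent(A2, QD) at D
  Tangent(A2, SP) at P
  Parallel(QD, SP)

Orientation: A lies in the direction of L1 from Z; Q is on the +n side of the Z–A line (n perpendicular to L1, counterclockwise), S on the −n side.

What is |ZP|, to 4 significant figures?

49.59

The slot axis is L1's direction at 62.0°, so u = (cos 62.0°, sin 62.0°) = (0.4695, 0.8829) and n = (−sin 62.0°, cos 62.0°) = (-0.8829, 0.4695). Z is at the origin and A lies 46.4 along u from Z, so A = 46.4·u = (21.78, 40.97). Tangency of A1 to both parallel lines with radius 17.5 puts Q and S at Z ± 17.5·n: Q = (-15.45, 8.216), S = (15.45, -8.216). Equal radii place D and P the same way about A: D = A + 17.5·n = (6.332, 49.18), P = A − 17.5·n = (37.24, 32.75). Then |ZP| = |P − Z| = 49.59.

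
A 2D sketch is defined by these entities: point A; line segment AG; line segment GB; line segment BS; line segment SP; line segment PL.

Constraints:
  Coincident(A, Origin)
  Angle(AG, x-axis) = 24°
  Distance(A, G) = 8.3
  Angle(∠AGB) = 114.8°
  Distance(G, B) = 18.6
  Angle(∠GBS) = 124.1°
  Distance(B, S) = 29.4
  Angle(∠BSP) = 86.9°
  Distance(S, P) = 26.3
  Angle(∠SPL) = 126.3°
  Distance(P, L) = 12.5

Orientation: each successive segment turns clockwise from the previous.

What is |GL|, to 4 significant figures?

33.08

∠BSP = 86.9° gives SP at 169.8° from the x-axis; with |SP| = 26.3, P = (-7.941, -33.39). ∠SPL = 126.3° gives PL at 116.1° from the x-axis; with |PL| = 12.5, L = (-13.44, -22.17). Then |GL| = |L − G| = 33.08.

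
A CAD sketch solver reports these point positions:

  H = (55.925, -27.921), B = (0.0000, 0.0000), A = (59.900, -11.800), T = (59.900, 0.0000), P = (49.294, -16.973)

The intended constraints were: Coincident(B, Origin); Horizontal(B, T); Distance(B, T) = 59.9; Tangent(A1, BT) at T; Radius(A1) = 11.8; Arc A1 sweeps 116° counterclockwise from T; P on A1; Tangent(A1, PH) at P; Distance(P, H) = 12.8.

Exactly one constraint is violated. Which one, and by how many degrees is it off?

Tangent(A1, PH) at P — off by 5.20°.

B = (0.00, 0.00) ✓; B.y = 0.00, T.y = 0.00 ✓; |BT| = 59.90 ✓; ∠(AT, TB) = 90.00° ✓; |AT| = 11.80 ✓; bearing(A→P) − bearing(A→T) = 116.0° ✓; |AP| = 11.80 ✓; ∠(AP, PH) = 84.80° ✗; |PH| = 12.80 ✓.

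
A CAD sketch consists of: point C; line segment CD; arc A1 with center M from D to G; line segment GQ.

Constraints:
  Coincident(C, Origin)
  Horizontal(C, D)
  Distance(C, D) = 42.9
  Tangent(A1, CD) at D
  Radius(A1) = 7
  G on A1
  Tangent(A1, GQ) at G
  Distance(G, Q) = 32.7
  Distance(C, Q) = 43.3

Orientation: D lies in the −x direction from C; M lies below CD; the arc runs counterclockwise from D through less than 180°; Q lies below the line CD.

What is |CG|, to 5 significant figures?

49.364

Checks: |MG| = 7.000 ✓; ∠(MG, GQ) = 90.00° ✓; |GQ| = 32.70 ✓; |CQ| = 43.30 ✓.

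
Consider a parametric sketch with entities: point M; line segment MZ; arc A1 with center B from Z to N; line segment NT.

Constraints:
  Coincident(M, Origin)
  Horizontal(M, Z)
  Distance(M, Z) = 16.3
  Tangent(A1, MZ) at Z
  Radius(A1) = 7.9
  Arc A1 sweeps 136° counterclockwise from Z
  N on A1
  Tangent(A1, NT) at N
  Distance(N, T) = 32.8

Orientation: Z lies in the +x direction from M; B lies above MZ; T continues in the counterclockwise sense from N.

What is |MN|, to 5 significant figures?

25.675

M is at the origin; M and Z share the same y with |MZ| = 16.3 and Z on the +x side, so Z = (16.300, 0.0000). The tangent condition forces BZ to be normal to MZ, so B = Z + (0, 7.9) = (16.300, 7.9000). On A1, Z sits at bearing -90° from B; a 136° counterclockwise sweep puts N at bearing 46°, so N = B + 7.9·(cos 46°, sin 46°) = (21.788, 13.583). Then |MN| = |N − M| = 25.675.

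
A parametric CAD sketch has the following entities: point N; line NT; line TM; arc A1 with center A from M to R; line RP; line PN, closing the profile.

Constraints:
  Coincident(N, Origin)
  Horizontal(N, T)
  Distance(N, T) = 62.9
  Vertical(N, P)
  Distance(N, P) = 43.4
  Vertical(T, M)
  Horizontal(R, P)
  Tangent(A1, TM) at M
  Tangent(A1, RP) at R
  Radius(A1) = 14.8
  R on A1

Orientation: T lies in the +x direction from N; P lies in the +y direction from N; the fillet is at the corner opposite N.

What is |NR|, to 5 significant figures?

64.786

N is at the origin; N and T share the same y with |NT| = 62.9 and T on the +x side, so T = (62.900, 0.0000). N and P share the same x with |NP| = 43.4 and P on the +y side, so P = (0.0000, 43.400). The virtual corner opposite N is at (62.900, 43.400). The tangent condition forces AM to be normal to TM and tangency of A1 to RP means the radius AR is perpendicular to RP, with radius 14.8, so the center A sits 14.8 in from both sides at A = (48.100, 28.600). That places the tangent points at M = (62.900, 28.600) on TM and R = (48.100, 43.400) on RP. Then |NR| = |R − N| = 64.786.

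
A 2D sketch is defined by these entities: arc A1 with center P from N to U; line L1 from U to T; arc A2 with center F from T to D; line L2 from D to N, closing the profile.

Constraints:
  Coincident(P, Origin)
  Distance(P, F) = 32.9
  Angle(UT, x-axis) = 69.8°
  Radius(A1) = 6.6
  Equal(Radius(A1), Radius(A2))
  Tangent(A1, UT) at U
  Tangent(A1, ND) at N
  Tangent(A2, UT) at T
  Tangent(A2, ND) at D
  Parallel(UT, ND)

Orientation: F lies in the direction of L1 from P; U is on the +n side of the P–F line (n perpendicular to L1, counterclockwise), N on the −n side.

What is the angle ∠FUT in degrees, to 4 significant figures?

11.34°

Tangency of A1 to both parallel lines with radius 6.6 puts U and N at P ± 6.6·n: U = (-6.194, 2.279), N = (6.194, -2.279). Equal radii place T and D the same way about F: T = F + 6.6·n = (5.166, 33.16), D = F − 6.6·n = (17.55, 28.60). Then cos ∠FUT = UF·UT / (|UF||UT|), giving 11.34°.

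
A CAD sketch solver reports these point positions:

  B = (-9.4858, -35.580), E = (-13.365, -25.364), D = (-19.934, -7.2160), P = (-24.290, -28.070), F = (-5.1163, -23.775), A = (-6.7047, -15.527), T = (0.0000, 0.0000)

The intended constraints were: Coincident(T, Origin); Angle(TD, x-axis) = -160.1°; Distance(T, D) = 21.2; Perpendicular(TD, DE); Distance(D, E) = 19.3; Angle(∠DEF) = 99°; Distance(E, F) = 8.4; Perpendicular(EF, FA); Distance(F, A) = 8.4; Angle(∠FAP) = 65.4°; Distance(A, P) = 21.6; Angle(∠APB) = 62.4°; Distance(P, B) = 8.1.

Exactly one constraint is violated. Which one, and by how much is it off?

Distance(P, B) = 8.1 — off by 8.50.

T = (0.00, 0.00) ✓; TD at -160.1° ✓; |TD| = 21.20 ✓; ∠(TD, DE) = 90.00° ✓; |DE| = 19.30 ✓; ∠DEF = 98.99° ✓; |EF| = 8.400 ✓; ∠(EF, FA) = 90.00° ✓; |FA| = 8.400 ✓; ∠FAP = 65.40° ✓; |AP| = 21.60 ✓; ∠APB = 62.40° ✓; |PB| = 16.60 ✗.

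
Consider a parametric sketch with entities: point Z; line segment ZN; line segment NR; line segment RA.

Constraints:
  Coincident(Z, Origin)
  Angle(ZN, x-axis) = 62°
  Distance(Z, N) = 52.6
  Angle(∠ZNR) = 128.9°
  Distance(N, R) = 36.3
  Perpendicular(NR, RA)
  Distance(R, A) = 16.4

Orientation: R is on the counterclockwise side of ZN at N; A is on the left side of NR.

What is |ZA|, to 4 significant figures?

73.54

Z is at the origin; ZN runs at 62.0° with length 52.6, so N = 52.6·(cos 62.0°, sin 62.0°) = (24.69, 46.44). ∠ZNR = 128.9°, so NR runs at 62.0° + (180° − 128.9°) = 113.1° from the x-axis; with |NR| = 36.3, R = N + 36.3·(cos 113.1°, sin 113.1°) = (10.45, 79.83). NR ⟂ RA; with |RA| = 16.4 on the left of NR, A = R + 16.4·(-0.9198, -0.3923) = (-4.633, 73.40). Then |ZA| = |A − Z| = 73.54.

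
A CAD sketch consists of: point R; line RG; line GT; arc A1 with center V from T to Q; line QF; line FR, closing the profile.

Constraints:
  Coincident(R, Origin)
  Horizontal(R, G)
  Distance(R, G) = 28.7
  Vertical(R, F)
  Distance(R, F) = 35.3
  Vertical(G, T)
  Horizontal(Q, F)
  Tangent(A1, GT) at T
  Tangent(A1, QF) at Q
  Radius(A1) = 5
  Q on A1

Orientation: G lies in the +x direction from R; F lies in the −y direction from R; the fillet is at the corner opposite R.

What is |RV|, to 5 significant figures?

38.468

R and F share the same x with |RF| = 35.3 and F on the −y side, so F = (0.0000, -35.300). The virtual corner opposite R is at (28.700, -35.300). Tangency of A1 to GT means the radius VT is perpendicular to GT and tangency of A1 to QF means the radius VQ is perpendicular to QF, with radius 5.0, so the center V sits 5.0 in from both sides at V = (23.700, -30.300). Then |RV| = |V − R| = 38.468.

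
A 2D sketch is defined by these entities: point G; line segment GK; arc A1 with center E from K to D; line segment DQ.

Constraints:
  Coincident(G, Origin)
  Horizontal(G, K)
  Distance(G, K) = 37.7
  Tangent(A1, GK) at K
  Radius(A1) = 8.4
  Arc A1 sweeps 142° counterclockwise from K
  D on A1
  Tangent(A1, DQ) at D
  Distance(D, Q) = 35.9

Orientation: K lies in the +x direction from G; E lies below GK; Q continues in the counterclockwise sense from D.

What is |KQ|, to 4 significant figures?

43.73

G is at the origin; GK is horizontal with |GK| = 37.7 and K on the +x side, so K = (37.70, 0.000). Tangency of A1 to GK means the radius EK is perpendicular to GK, so E = K + (0, -8.4) = (37.70, -8.400). On A1, K sits at bearing 90° from E; a 142° counterclockwise sweep puts D at bearing 232°, so D = E + 8.4·(cos 232°, sin 232°) = (32.53, -15.02). Since A1 is tangent to DQ there, ED ⟂ DQ, so DQ runs along (−sin 232°, cos 232°); with |DQ| = 35.9, Q = (60.82, -37.12). Then |KQ| = |Q − K| = 43.73.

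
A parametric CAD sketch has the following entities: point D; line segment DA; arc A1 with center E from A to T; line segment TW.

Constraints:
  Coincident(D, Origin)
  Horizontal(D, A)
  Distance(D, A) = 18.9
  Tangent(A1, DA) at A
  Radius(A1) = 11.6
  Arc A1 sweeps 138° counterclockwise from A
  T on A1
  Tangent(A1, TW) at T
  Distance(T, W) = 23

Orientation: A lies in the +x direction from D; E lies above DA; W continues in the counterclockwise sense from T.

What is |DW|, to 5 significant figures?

36.874

D is at the origin; DA is horizontal with |DA| = 18.9 and A on the +x side, so A = (18.900, 0.0000). Since A1 is tangent to DA there, EA ⟂ DA, so E = A + (0, 11.6) = (18.900, 11.600). On A1, A sits at bearing -90° from E; a 138° counterclockwise sweep puts T at bearing 48°, so T = E + 11.6·(cos 48°, sin 48°) = (26.662, 20.220). The tangent condition forces ET to be normal to TW, so TW runs along (−sin 48°, cos 48°); with |TW| = 23.0, W = (9.5696, 35.610). Then |DW| = |W − D| = 36.874.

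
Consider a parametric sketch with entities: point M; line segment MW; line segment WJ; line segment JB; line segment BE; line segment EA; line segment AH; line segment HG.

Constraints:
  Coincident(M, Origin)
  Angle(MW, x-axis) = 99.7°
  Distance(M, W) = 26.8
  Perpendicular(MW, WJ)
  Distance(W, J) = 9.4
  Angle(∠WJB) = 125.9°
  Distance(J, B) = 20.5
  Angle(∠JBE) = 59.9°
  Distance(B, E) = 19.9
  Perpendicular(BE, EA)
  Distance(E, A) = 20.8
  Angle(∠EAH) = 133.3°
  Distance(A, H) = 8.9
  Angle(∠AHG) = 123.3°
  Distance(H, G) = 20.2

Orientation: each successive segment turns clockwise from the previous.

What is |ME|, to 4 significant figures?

8.342

M is at the origin; MW runs at 99.7° with length 26.8, so W = (-4.516, 26.42). MW is perpendicular to WJ, so WJ runs at 9.700°; with |WJ| = 9.4, J = (4.750, 28.00). ∠WJB = 125.9° gives JB at -44.40° from the x-axis; with |JB| = 20.5, B = (19.40, 13.66). ∠JBE = 59.9° gives BE at -164.5° from the x-axis; with |BE| = 19.9, E = (0.2205, 8.340). Then |ME| = |E − M| = 8.342.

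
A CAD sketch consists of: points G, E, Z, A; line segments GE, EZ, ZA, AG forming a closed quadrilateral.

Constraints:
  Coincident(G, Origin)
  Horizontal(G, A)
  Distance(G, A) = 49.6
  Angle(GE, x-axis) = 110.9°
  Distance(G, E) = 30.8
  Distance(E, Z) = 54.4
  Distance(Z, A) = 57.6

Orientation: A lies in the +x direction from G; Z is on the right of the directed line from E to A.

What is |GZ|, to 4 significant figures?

25.04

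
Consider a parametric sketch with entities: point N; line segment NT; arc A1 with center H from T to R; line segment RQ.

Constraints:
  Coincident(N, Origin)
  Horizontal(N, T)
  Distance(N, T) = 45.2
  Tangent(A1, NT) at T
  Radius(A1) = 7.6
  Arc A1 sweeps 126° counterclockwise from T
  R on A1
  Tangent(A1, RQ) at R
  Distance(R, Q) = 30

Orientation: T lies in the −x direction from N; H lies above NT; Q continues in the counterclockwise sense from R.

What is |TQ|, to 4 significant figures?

38.11

N is at the origin; N and T share the same y with |NT| = 45.2 and T on the −x side, so T = (-45.20, 0.000). Since A1 is tangent to NT there, HT ⟂ NT, so H = T + (0, 7.6) = (-45.20, 7.600). On A1, T sits at bearing -90° from H; a 126° counterclockwise sweep puts R at bearing 36°, so R = H + 7.6·(cos 36°, sin 36°) = (-39.05, 12.07). The tangent condition forces HR to be normal to RQ, so RQ runs along (−sin 36°, cos 36°); with |RQ| = 30.0, Q = (-56.69, 36.34). Then |TQ| = |Q − T| = 38.11.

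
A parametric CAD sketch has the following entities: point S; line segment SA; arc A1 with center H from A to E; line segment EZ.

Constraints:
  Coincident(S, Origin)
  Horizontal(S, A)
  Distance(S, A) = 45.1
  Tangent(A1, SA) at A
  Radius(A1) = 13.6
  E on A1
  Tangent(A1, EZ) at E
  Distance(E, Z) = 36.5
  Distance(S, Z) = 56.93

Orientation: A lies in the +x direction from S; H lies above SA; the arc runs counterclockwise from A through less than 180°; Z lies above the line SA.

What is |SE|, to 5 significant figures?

59.441

Checks: |HE| = 13.60 ✓; ∠(HE, EZ) = 90.00° ✓; |EZ| = 36.50 ✓; |SZ| = 56.93 ✓.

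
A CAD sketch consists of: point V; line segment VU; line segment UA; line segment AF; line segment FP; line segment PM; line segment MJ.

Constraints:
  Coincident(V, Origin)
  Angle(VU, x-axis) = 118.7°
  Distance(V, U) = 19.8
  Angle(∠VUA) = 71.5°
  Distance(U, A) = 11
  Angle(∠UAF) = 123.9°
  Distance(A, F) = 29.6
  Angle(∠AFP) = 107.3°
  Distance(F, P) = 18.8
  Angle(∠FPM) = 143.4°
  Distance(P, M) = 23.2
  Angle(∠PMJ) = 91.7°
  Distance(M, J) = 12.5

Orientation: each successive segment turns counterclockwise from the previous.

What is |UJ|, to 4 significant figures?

34.62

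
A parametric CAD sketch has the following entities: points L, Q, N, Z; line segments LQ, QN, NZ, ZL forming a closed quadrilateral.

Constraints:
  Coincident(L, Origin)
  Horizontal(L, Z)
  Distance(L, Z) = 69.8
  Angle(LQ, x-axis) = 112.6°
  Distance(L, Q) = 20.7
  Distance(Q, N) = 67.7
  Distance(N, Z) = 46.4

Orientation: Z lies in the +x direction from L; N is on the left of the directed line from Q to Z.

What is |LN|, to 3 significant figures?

70.4

Checks: |QN| = 67.70 ✓; |NZ| = 46.40 ✓.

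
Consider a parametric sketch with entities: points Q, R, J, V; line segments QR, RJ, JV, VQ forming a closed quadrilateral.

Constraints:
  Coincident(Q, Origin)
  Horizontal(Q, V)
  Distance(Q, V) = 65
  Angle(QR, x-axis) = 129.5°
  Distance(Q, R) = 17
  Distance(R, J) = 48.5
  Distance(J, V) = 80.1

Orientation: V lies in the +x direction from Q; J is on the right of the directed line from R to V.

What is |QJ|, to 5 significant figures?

35.904

Q is at the origin; QV is horizontal with |QV| = 65.0 and V in +x, so V = (65.0, 0). QR runs at 129.5° with |QR| = 17.0, so R = (-10.813, 13.118). J is determined by |RJ| = 48.5 and |JV| = 80.1 together: it lies at the intersection of circle(R, 48.5) and circle(V, 80.1). With |RV| = 76.940, the foot of the radical line on RV is 12.061 from R and the perpendicular offset is √(48.5² − 12.061²) = 46.976. Taking the right-of-RV solution: J = (-6.9378, -35.227).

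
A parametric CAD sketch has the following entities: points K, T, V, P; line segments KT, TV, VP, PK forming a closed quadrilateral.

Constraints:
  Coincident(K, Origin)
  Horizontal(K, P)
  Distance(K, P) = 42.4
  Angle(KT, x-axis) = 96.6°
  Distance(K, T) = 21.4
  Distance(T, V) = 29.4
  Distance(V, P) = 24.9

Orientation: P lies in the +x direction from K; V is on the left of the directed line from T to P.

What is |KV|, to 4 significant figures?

33.20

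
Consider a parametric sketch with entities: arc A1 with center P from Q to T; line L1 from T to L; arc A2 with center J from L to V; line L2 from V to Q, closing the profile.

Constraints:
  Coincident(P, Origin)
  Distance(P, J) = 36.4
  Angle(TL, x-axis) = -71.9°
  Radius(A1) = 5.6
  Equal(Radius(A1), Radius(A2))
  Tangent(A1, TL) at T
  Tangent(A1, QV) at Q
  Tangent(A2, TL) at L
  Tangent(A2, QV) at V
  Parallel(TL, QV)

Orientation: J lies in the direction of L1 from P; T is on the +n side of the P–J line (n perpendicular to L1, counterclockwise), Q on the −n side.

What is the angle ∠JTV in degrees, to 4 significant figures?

8.357°

The slot axis is L1's direction at -71.9°, so u = (cos -71.9°, sin -71.9°) = (0.3107, -0.9505) and n = (−sin -71.9°, cos -71.9°) = (0.9505, 0.3107). P is at the origin and J lies 36.4 along u from P, so J = 36.4·u = (11.31, -34.60). Tangency of A1 to both parallel lines with radius 5.6 puts T and Q at P ± 5.6·n: T = (5.323, 1.740), Q = (-5.323, -1.740). Equal radii place L and V the same way about J: L = J + 5.6·n = (16.63, -32.86), V = J − 5.6·n = (5.986, -36.34). Then cos ∠JTV = TJ·TV / (|TJ||TV|), giving 8.357°.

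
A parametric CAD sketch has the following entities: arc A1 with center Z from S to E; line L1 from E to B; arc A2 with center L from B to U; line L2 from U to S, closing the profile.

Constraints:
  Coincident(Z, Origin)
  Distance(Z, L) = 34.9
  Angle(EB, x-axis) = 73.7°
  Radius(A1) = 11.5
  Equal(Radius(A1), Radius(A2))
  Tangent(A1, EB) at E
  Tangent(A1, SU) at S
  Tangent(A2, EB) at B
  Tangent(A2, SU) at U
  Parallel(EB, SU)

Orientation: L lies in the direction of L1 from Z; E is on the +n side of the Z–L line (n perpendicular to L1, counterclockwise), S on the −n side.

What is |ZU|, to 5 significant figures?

36.746

Tangency of A1 to both parallel lines with radius 11.5 puts E and S at Z ± 11.5·n: E = (-11.038, 3.2277), S = (11.038, -3.2277). Equal radii place B and U the same way about L: B = L + 11.5·n = (-1.2425, 36.725), U = L − 11.5·n = (20.833, 30.270). Then |ZU| = |U − Z| = 36.746.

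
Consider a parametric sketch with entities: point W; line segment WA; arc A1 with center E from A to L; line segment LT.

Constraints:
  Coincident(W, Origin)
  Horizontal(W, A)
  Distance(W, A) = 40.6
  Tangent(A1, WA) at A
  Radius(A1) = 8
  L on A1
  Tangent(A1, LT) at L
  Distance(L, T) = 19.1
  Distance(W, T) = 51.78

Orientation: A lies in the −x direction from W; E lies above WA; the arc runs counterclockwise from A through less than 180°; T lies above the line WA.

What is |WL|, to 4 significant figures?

35.74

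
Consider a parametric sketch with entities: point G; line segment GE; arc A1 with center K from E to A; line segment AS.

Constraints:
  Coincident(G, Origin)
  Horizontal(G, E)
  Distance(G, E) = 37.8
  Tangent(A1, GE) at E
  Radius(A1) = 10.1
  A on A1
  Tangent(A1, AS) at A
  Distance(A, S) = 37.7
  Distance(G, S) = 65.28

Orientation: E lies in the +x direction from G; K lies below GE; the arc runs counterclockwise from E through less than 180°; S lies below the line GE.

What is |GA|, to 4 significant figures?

31.82

G is at the origin; G and E share the same y with |GE| = 37.8 and E on the +x side, so E = (37.80, 0.000). Since A1 is tangent to GE there, KE ⟂ GE, so K = E + (0, -10.1) = (37.80, -10.10). Since KA ⟂ AS (tangency), |KS| = √(10.1² + 37.7²) = 39.03 regardless of where A sits on A1. So S lies on both circle(G, 65.28) and circle(K, 39.03); the below-GE intersection is S = (43.45, -48.72). A is the foot of the tangent from S: A = (28.53, -14.10).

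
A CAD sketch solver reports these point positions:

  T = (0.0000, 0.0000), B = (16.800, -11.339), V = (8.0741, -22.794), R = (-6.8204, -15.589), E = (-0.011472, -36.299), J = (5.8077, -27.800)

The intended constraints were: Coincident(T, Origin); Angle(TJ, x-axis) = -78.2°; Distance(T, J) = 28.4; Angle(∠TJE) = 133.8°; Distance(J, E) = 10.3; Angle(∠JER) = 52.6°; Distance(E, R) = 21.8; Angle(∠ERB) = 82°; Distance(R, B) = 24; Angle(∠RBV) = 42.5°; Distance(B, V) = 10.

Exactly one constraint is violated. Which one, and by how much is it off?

Distance(B, V) = 10 — off by 4.40.

T = (0.00, 0.00) ✓; TJ at -78.20° ✓; |TJ| = 28.40 ✓; ∠TJE = 133.8° ✓; |JE| = 10.30 ✓; ∠JER = 52.60° ✓; |ER| = 21.80 ✓; ∠ERB = 82.00° ✓; |RB| = 24.00 ✓; ∠RBV = 42.50° ✓; |BV| = 14.40 ✗.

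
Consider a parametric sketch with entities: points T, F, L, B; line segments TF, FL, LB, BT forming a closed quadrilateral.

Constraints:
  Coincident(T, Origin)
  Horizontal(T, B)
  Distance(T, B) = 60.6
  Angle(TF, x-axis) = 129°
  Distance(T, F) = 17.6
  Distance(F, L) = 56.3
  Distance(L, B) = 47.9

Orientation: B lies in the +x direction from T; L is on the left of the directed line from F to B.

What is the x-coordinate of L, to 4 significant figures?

37.58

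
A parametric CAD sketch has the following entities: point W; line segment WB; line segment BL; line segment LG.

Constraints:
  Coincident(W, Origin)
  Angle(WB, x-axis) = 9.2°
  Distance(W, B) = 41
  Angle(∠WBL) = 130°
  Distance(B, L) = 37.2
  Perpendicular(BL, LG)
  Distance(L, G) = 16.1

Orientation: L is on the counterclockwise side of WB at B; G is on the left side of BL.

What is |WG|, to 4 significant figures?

65.37

W is at the origin; WB runs at 9.2° with length 41.0, so B = 41.0·(cos 9.2°, sin 9.2°) = (40.47, 6.555). ∠WBL = 130.0°, so BL runs at 9.2° + (180° − 130.0°) = 59.20° from the x-axis; with |BL| = 37.2, L = B + 37.2·(cos 59.20°, sin 59.20°) = (59.52, 38.51). BL is perpendicular to LG; with |LG| = 16.1 on the left of BL, G = L + 16.1·(-0.8590, 0.5120) = (45.69, 46.75). Then |WG| = |G − W| = 65.37.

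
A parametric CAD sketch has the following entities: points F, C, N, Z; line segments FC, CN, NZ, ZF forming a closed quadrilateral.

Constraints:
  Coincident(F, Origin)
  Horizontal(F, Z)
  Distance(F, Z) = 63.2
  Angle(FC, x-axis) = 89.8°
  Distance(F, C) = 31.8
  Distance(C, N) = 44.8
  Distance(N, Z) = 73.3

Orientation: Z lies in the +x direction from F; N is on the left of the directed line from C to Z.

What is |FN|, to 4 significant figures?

71.80

F is at the origin; FZ is horizontal with |FZ| = 63.2 and Z in +x, so Z = (63.2, 0). FC runs at 89.8° with |FC| = 31.8, so C = (0.1110, 31.80). N is determined by |CN| = 44.8 and |NZ| = 73.3 together: it lies at the intersection of circle(C, 44.8) and circle(Z, 73.3). With |CZ| = 70.65, the foot of the radical line on CZ is 11.50 from C and the perpendicular offset is √(44.8² − 11.50²) = 43.30. Taking the left-of-CZ solution: N = (29.87, 65.29).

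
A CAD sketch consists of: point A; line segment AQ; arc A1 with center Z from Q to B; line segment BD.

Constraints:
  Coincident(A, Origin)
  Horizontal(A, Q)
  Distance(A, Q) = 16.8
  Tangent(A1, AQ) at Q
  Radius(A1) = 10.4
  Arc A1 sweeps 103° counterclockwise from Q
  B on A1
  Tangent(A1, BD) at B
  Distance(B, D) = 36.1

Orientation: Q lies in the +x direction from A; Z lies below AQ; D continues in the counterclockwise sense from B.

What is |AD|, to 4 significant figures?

50.14

A is at the origin; AQ is horizontal with |AQ| = 16.8 and Q on the +x side, so Q = (16.80, 0.000). A1 meets AQ tangentially, so ZQ is at right angles to AQ, so Z = Q + (0, -10.4) = (16.80, -10.40). On A1, Q sits at bearing 90° from Z; a 103° counterclockwise sweep puts B at bearing 193°, so B = Z + 10.4·(cos 193°, sin 193°) = (6.667, -12.74). The tangent condition forces ZB to be normal to BD, so BD runs along (−sin 193°, cos 193°); with |BD| = 36.1, D = (14.79, -47.91). Then |AD| = |D − A| = 50.14.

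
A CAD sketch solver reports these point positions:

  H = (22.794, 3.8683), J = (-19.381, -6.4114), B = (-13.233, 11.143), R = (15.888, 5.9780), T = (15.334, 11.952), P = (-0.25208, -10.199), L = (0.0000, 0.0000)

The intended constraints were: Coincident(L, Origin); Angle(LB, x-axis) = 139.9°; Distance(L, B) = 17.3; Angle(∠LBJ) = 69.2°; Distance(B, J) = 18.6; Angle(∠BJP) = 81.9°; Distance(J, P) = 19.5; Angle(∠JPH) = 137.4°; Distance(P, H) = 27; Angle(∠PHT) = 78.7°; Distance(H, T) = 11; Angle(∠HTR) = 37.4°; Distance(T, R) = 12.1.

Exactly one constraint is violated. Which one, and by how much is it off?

Distance(T, R) = 12.1 — off by 6.10.

L = (0.00, 0.00) ✓; LB at 139.9° ✓; |LB| = 17.30 ✓; ∠LBJ = 69.20° ✓; |BJ| = 18.60 ✓; ∠BJP = 81.90° ✓; |JP| = 19.50 ✓; ∠JPH = 137.4° ✓; |PH| = 27.00 ✓; ∠PHT = 78.70° ✓; |HT| = 11.00 ✓; ∠HTR = 37.40° ✓; |TR| = 6.000 ✗.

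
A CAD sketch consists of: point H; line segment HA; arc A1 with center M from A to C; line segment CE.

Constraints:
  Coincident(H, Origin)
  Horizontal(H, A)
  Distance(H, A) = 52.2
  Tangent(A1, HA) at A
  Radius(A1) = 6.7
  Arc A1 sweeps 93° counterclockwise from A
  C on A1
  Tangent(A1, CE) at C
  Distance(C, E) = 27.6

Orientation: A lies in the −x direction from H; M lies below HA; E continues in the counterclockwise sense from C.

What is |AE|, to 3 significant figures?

35.0

H is at the origin; H and A share the same y with |HA| = 52.2 and A on the −x side, so A = (-52.2, 0.00). Since A1 is tangent to HA there, MA ⟂ HA, so M = A + (0, -6.7) = (-52.2, -6.70). On A1, A sits at bearing 90° from M; a 93° counterclockwise sweep puts C at bearing 183°, so C = M + 6.7·(cos 183°, sin 183°) = (-58.9, -7.05). Since A1 is tangent to CE there, MC ⟂ CE, so CE runs along (−sin 183°, cos 183°); with |CE| = 27.6, E = (-57.4, -34.6). Then |AE| = |E − A| = 35.0.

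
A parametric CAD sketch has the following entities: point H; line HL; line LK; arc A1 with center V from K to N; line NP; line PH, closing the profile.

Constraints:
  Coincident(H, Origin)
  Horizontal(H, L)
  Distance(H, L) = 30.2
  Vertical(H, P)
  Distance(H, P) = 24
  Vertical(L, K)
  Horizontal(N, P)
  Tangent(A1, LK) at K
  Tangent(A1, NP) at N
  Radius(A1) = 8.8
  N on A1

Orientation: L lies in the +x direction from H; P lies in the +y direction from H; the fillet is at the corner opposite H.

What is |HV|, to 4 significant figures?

26.25

H is at the origin; H and L share the same y with |HL| = 30.2 and L on the +x side, so L = (30.20, 0.000). H and P share the same x with |HP| = 24.0 and P on the +y side, so P = (0.000, 24.00). The virtual corner opposite H is at (30.20, 24.00). Since A1 is tangent to LK there, VK ⟂ LK and A1 meets NP tangentially, so VN is at right angles to NP, with radius 8.8, so the center V sits 8.8 in from both sides at V = (21.40, 15.20). Then |HV| = |V − H| = 26.25.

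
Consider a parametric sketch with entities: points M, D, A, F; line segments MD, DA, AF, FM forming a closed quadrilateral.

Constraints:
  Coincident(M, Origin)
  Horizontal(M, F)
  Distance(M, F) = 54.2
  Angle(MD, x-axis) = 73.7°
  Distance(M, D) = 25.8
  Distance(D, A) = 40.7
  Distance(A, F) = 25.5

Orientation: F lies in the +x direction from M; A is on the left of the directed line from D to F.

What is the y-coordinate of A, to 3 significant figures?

24.7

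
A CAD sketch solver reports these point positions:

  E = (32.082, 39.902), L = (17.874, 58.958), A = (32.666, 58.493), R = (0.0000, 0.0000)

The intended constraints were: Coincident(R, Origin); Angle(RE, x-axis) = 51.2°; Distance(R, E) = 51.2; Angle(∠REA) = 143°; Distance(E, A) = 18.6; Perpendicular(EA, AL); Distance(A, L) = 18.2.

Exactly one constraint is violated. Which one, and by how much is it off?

Distance(A, L) = 18.2 — off by 3.40.

R = (0.00, 0.00) ✓; RE at 51.20° ✓; |RE| = 51.20 ✓; ∠REA = 143.0° ✓; |EA| = 18.60 ✓; ∠(EA, AL) = 90.00° ✓; |AL| = 14.80 ✗.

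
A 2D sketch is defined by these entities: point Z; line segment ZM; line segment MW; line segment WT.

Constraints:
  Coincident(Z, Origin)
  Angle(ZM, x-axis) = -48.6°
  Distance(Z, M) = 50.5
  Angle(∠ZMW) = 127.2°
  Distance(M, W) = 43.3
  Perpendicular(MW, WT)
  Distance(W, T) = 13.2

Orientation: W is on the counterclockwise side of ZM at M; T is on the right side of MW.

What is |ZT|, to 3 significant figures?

91.1

∠ZMW = 127.2°, so MW runs at -48.6° + (180° − 127.2°) = 4.20° from the x-axis; with |MW| = 43.3, W = M + 43.3·(cos 4.20°, sin 4.20°) = (76.6, -34.7). MW is perpendicular to WT; with |WT| = 13.2 on the right of MW, T = W + 13.2·(0.0732, -0.997) = (77.5, -47.9). Then |ZT| = |T − Z| = 91.1.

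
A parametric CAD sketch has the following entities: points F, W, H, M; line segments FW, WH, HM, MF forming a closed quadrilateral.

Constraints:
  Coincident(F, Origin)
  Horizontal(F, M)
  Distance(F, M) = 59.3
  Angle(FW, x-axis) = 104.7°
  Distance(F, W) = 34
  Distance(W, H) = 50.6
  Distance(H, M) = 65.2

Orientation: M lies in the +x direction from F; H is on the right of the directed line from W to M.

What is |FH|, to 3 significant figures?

17.8

F is at the origin; FM is horizontal with |FM| = 59.3 and M in +x, so M = (59.3, 0). FW runs at 104.7° with |FW| = 34.0, so W = (-8.63, 32.9). H is determined by |WH| = 50.6 and |HM| = 65.2 together: it lies at the intersection of circle(W, 50.6) and circle(M, 65.2). With |WM| = 75.5, the foot of the radical line on WM is 26.5 from W and the perpendicular offset is √(50.6² − 26.5²) = 43.1. Taking the right-of-WM solution: H = (-3.52, -17.5).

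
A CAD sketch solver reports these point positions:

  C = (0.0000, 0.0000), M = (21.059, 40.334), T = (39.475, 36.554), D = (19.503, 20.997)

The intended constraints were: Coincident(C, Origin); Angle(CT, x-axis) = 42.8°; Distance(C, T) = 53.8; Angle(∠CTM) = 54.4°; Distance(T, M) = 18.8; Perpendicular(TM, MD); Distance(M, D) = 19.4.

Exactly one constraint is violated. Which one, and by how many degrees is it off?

Perpendicular(TM, MD) — off by 7.00°.

C = (0.00, 0.00) ✓; CT at 42.80° ✓; |CT| = 53.80 ✓; ∠CTM = 54.40° ✓; |TM| = 18.80 ✓; ∠(TM, MD) = 97.00° ✗; |MD| = 19.40 ✓.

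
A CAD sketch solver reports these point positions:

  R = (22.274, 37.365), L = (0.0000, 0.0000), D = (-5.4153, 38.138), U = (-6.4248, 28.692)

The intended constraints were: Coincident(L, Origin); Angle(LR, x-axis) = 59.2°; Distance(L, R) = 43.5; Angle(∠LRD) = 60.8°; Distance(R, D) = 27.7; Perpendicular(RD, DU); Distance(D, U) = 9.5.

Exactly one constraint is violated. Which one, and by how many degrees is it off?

Perpendicular(RD, DU) — off by 4.50°.

L = (0.00, 0.00) ✓; LR at 59.20° ✓; |LR| = 43.50 ✓; ∠LRD = 60.80° ✓; |RD| = 27.70 ✓; ∠(RD, DU) = 85.50° ✗; |DU| = 9.500 ✓.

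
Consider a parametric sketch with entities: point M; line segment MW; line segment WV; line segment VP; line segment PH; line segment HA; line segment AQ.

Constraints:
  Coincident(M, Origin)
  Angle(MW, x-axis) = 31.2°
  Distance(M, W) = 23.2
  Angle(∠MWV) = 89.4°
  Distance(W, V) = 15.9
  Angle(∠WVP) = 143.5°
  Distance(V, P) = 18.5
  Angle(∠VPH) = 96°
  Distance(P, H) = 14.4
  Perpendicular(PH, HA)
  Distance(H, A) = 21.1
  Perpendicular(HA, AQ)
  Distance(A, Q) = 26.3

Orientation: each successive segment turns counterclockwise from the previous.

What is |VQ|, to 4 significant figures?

10.33

PH ⟂ HA, so HA runs at -27.70°; with |HA| = 21.1, A = (6.265, 9.814). HA is perpendicular to AQ, so AQ runs at 62.30°; with |AQ| = 26.3, Q = (18.49, 33.10). Then |VQ| = |Q − V| = 10.33.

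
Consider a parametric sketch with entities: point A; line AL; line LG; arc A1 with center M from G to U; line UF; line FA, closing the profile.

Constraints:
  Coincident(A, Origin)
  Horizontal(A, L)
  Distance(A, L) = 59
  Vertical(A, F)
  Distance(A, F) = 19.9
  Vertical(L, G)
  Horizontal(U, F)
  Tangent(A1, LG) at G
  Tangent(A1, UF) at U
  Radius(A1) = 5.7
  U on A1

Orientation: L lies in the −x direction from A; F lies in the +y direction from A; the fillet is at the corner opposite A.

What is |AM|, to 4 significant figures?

55.16

AF is vertical with |AF| = 19.9 and F on the +y side, so F = (0.000, 19.90). The virtual corner opposite A is at (-59.00, 19.90). The tangent condition forces MG to be normal to LG and A1 meets UF tangentially, so MU is at right angles to UF, with radius 5.7, so the center M sits 5.7 in from both sides at M = (-53.30, 14.20). Then |AM| = |M − A| = 55.16.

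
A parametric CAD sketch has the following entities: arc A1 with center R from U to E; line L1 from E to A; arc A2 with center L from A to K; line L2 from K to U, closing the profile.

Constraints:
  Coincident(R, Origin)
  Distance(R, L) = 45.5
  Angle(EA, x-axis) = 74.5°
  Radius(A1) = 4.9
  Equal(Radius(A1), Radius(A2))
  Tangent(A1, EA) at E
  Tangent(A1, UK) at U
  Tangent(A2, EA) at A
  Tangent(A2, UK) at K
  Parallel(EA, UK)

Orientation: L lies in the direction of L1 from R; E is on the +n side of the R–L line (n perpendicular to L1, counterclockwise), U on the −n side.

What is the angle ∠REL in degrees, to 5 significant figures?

83.853°

The slot axis is L1's direction at 74.5°, so u = (cos 74.5°, sin 74.5°) = (0.26724, 0.96363) and n = (−sin 74.5°, cos 74.5°) = (-0.96363, 0.26724). R is at the origin and L lies 45.5 along u from R, so L = 45.5·u = (12.159, 43.845). Tangency of A1 to both parallel lines with radius 4.9 puts E and U at R ± 4.9·n: E = (-4.7218, 1.3095), U = (4.7218, -1.3095). Then cos ∠REL = ER·EL / (|ER||EL|), giving 83.853°.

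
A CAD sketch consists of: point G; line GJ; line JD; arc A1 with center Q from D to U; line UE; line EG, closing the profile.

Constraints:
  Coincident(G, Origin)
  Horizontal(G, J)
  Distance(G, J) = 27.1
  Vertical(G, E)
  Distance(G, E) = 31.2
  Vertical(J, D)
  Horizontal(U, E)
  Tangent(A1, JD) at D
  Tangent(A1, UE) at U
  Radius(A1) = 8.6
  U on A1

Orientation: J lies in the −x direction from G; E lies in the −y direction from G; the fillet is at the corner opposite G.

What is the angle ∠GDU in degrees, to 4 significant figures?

84.83°

G is at the origin; GJ is horizontal with |GJ| = 27.1 and J on the −x side, so J = (-27.10, 0.000). G and E share the same x with |GE| = 31.2 and E on the −y side, so E = (0.000, -31.20). The virtual corner opposite G is at (-27.10, -31.20). A1 meets JD tangentially, so QD is at right angles to JD and A1 meets UE tangentially, so QU is at right angles to UE, with radius 8.6, so the center Q sits 8.6 in from both sides at Q = (-18.50, -22.60). That places the tangent points at D = (-27.10, -22.60) on JD and U = (-18.50, -31.20) on UE. Then cos ∠GDU = DG·DU / (|DG||DU|), giving 84.83°.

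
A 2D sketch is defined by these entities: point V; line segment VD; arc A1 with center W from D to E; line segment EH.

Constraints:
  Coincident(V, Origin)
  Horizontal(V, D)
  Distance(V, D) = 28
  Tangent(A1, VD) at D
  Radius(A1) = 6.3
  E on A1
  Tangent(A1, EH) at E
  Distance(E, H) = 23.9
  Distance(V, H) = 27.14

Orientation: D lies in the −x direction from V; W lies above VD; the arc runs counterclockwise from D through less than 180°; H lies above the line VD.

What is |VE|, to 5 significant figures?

22.663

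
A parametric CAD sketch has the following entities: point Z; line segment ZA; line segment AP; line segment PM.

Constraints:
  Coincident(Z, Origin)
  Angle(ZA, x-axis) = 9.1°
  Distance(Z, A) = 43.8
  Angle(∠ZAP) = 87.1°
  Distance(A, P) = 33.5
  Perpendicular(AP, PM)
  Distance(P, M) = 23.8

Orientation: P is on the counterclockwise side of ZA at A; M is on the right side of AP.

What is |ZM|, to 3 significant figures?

74.4

∠ZAP = 87.1°, so AP runs at 9.1° + (180° − 87.1°) = 102° from the x-axis; with |AP| = 33.5, P = A + 33.5·(cos 102°, sin 102°) = (36.3, 39.7). The perpendicularity gives PM at right angles to AP; with |PM| = 23.8 on the right of AP, M = P + 23.8·(0.978, 0.208) = (59.6, 44.6). Then |ZM| = |M − Z| = 74.4.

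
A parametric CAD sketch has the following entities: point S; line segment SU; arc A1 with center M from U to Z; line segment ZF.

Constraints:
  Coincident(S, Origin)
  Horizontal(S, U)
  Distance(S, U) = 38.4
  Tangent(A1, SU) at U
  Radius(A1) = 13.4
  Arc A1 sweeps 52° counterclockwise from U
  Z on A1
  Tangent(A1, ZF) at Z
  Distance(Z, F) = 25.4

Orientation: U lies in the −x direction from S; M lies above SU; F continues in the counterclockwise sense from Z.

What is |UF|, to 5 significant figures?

36.326

S is at the origin; SU is horizontal with |SU| = 38.4 and U on the −x side, so U = (-38.400, 0.0000). The tangent condition forces MU to be normal to SU, so M = U + (0, 13.4) = (-38.400, 13.400). On A1, U sits at bearing -90° from M; a 52° counterclockwise sweep puts Z at bearing -38°, so Z = M + 13.4·(cos -38°, sin -38°) = (-27.841, 5.1501). A1 meets ZF tangentially, so MZ is at right angles to ZF, so ZF runs along (−sin -38°, cos -38°); with |ZF| = 25.4, F = (-12.203, 25.166). Then |UF| = |F − U| = 36.326.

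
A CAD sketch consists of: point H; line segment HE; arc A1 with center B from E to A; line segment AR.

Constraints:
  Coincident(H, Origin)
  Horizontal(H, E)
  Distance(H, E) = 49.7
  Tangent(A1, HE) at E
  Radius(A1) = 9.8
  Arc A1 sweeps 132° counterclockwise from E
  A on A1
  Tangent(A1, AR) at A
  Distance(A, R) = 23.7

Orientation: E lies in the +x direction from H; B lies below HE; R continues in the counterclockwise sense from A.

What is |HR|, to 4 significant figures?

67.45

H is at the origin; HE is horizontal with |HE| = 49.7 and E on the +x side, so E = (49.70, 0.000). Since A1 is tangent to HE there, BE ⟂ HE, so B = E + (0, -9.8) = (49.70, -9.800). On A1, E sits at bearing 90° from B; a 132° counterclockwise sweep puts A at bearing 222°, so A = B + 9.8·(cos 222°, sin 222°) = (42.42, -16.36). Tangency of A1 to AR means the radius BA is perpendicular to AR, so AR runs along (−sin 222°, cos 222°); with |AR| = 23.7, R = (58.28, -33.97). Then |HR| = |R − H| = 67.45.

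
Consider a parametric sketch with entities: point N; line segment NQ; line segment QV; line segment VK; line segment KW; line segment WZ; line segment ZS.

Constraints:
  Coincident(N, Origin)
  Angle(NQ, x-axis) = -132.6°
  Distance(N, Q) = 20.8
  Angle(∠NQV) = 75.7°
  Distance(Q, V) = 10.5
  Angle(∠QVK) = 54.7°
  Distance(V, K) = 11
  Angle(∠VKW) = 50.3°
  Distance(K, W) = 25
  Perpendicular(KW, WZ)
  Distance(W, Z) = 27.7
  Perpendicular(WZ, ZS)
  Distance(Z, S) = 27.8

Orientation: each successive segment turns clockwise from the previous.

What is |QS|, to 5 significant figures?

31.945

N is at the origin; NQ runs at -132.6° with length 20.8, so Q = (-14.079, -15.311). ∠NQV = 75.7° gives QV at 123.10° from the x-axis; with |QV| = 10.5, V = (-19.813, -6.5148). ∠QVK = 54.7° gives VK at -2.2000° from the x-axis; with |VK| = 11.0, K = (-8.8212, -6.9370). ∠VKW = 50.3° gives KW at -131.90° from the x-axis; with |KW| = 25.0, W = (-25.517, -25.545). KW is perpendicular to WZ, so WZ runs at 138.10°; with |WZ| = 27.7, Z = (-46.134, -7.0459). WZ is perpendicular to ZS, so ZS runs at 48.100°; with |ZS| = 27.8, S = (-27.569, 13.646). Then |QS| = |S − Q| = 31.945.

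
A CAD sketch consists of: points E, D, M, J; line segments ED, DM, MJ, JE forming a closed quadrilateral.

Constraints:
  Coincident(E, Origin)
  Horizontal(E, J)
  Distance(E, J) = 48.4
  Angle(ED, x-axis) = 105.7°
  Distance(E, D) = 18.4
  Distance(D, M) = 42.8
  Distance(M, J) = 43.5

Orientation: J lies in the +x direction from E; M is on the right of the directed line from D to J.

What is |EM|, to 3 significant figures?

24.6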